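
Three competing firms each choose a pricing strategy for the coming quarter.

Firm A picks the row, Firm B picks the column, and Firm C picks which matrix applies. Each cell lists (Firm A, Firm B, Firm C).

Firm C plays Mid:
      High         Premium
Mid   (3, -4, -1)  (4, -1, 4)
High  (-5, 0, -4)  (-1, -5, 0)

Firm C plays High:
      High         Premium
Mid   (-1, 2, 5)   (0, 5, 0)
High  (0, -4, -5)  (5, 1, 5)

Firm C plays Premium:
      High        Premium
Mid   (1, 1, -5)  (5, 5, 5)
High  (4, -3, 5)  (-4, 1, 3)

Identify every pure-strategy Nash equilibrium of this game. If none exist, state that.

Mark each player's best response to every combination of opponents' strategies; a profile where every player is best-responding is a pure Nash equilibrium.
Firm A against (High, Mid): payoffs 3, -5 → best response Mid.
Firm A against (High, High): payoffs -1, 0 → best response High.
Firm A against (High, Premium): payoffs 1, 4 → best response High.
Firm A against (Premium, Mid): payoffs 4, -1 → best response Mid.
Firm A against (Premium, High): payoffs 0, 5 → best response High.
Firm A against (Premium, Premium): payoffs 5, -4 → best response Mid.
Firm B against (Mid, Mid): payoffs -4, -1 → best response Premium.
Firm B against (Mid, High): payoffs 2, 5 → best response Premium.
Firm B against (Mid, Premium): payoffs 1, 5 → best response Premium.
Firm B against (High, Mid): payoffs 0, -5 → best response High.
Firm B against (High, High): payoffs -4, 1 → best response Premium.
Firm B against (High, Premium): payoffs -3, 1 → best response Premium.
Firm C against (Mid, High): payoffs -1, 5, -5 → best response High.
Firm C against (Mid, Premium): payoffs 4, 0, 5 → best response Premium.
Firm C against (High, High): payoffs -4, -5, 5 → best response Premium.
Firm C against (High, Premium): payoffs 0, 5, 3 → best response High.
Mutual best responses: (Mid, Premium, Premium); (High, Premium, High).

Pure-strategy Nash equilibria: (Mid, Premium, Premium); (High, Premium, High)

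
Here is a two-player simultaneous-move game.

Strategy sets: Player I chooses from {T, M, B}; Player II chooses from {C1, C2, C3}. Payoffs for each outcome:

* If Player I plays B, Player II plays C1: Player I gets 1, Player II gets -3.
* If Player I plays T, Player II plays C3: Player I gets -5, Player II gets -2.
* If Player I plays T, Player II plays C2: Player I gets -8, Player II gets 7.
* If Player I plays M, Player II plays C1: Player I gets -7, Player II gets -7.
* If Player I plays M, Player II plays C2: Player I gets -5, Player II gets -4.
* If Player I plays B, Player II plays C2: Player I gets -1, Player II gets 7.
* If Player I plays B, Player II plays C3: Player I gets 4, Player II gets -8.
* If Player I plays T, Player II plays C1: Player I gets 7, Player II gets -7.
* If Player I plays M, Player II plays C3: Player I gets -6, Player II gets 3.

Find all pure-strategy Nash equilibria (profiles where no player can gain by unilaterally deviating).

(B, C2)

Player I against C1: payoffs 7, -7, 1 → best response T.
Player I against C2: payoffs -8, -5, -1 → best response B.
Player I against C3: payoffs -5, -6, 4 → best response B.
Player II against T: payoffs -7, 7, -2 → best response C2.
Player II against M: payoffs -7, -4, 3 → best response C3.
Player II against B: payoffs -3, 7, -8 → best response C2.
Mutual best responses: (B, C2).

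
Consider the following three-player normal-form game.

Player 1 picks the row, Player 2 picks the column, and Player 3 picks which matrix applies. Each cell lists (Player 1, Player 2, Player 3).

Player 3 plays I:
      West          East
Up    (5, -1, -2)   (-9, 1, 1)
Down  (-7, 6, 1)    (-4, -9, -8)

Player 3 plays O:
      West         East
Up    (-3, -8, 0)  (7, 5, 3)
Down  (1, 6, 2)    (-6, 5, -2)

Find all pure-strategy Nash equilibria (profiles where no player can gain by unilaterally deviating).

The pure Nash equilibria are (Up, East, O) and (Down, West, O).

Player 1 against (West, I): payoffs 5, -7 → best response Up.
Player 1 against (West, O): payoffs -3, 1 → best response Down.
Player 1 against (East, I): payoffs -9, -4 → best response Down.
Player 1 against (East, O): payoffs 7, -6 → best response Up.
Player 2 against (Up, I): payoffs -1, 1 → best response East.
Player 2 against (Up, O): payoffs -8, 5 → best response East.
Player 2 against (Down, I): payoffs 6, -9 → best response West.
Player 2 against (Down, O): payoffs 6, 5 → best response West.
Player 3 against (Up, West): payoffs -2, 0 → best response O.
Player 3 against (Up, East): payoffs 1, 3 → best response O.
Player 3 against (Down, West): payoffs 1, 2 → best response O.
Player 3 against (Down, East): payoffs -8, -2 → best response O.
Mutual best responses: (Up, East, O); (Down, West, O).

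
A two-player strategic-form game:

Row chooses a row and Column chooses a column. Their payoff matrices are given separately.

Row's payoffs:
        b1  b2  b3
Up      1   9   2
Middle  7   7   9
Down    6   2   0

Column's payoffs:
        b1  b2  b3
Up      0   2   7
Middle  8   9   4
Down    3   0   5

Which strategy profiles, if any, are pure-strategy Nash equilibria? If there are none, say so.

This game has no pure Nash equilibrium.

For each strategy profile, look for a profitable unilateral deviation.
(Up, b1): Row can switch to Middle (1 → 7). Not NE.
(Up, b2): Column can switch to b3 (2 → 7). Not NE.
(Up, b3): Row can switch to Middle (2 → 9). Not NE.
(Middle, b1): Column can switch to b2 (8 → 9). Not NE.
(Middle, b2): Row can switch to Up (7 → 9). Not NE.
(Middle, b3): Column can switch to b1 (4 → 8). Not NE.
(Down, b1): Row can switch to Middle (6 → 7). Not NE.
(Down, b2): Row can switch to Up (2 → 9). Not NE.
(The remaining 1 profile has a profitable deviation by the same check.)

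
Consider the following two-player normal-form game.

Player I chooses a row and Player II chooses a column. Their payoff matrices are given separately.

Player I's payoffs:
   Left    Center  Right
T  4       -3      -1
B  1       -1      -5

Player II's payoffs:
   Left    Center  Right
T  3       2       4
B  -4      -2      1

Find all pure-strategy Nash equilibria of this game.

Check each profile: it is a Nash equilibrium iff no player can strictly gain by switching unilaterally.
(T, Left): Player II can switch to Right (3 → 4). Not NE.
(T, Center): Player I can switch to B (-3 → -1). Not NE.
(T, Right): Player I gets -1, best alternative -5; Player II gets 4, best alternative 3. No profitable deviation — NE.
(B, Left): Player I can switch to T (1 → 4). Not NE.
(B, Center): Player II can switch to Right (-2 → 1). Not NE.
(B, Right): Player I can switch to T (-5 → -1). Not NE.

The unique pure-strategy Nash equilibrium is (T, Right).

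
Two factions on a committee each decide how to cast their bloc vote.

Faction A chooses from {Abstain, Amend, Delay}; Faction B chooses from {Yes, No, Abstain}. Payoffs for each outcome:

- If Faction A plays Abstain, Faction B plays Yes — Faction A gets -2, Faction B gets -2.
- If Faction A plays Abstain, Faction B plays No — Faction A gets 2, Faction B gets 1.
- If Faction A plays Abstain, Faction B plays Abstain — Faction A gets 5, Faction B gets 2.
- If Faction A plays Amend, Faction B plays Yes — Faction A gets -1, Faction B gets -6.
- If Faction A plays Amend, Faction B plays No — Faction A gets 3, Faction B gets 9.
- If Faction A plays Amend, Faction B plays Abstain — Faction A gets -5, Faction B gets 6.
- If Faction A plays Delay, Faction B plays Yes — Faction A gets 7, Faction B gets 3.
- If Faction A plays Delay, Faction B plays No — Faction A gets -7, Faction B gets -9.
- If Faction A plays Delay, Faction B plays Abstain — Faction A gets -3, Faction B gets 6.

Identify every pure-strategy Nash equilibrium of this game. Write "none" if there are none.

Mark each player's best response to every combination of opponents' strategies; a profile where every player is best-responding is a pure Nash equilibrium.
Faction A against Yes: payoffs -2, -1, 7 → best response Delay.
Faction A against No: payoffs 2, 3, -7 → best response Amend.
Faction A against Abstain: payoffs 5, -5, -3 → best response Abstain.
Faction B against Abstain: payoffs -2, 1, 2 → best response Abstain.
Faction B against Amend: payoffs -6, 9, 6 → best response No.
Faction B against Delay: payoffs 3, -9, 6 → best response Abstain.
Mutual best responses: (Abstain, Abstain); (Amend, No).

(Abstain, Abstain), (Amend, No)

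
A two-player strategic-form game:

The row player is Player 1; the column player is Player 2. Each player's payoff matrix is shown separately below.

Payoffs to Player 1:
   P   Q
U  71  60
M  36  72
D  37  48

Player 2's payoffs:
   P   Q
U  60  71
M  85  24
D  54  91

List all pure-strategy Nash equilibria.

none

Player 1 against P: payoffs 71, 36, 37 → best response U.
Player 1 against Q: payoffs 60, 72, 48 → best response M.
Player 2 against U: payoffs 60, 71 → best response Q.
Player 2 against M: payoffs 85, 24 → best response P.
Player 2 against D: payoffs 54, 91 → best response Q.
No profile is a mutual best response for all players.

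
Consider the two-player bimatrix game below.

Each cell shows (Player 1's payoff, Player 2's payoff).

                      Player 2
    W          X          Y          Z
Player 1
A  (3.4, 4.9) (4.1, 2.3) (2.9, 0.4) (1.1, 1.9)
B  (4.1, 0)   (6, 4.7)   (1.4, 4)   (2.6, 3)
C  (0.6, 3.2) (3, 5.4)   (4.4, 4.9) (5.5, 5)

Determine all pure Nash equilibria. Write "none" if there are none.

Pure NE: (B, X)

Player 1 against W: payoffs 3.4, 4.1, 0.6 → best response B.
Player 1 against X: payoffs 4.1, 6, 3 → best response B.
Player 1 against Y: payoffs 2.9, 1.4, 4.4 → best response C.
Player 1 against Z: payoffs 1.1, 2.6, 5.5 → best response C.
Player 2 against A: payoffs 4.9, 2.3, 0.4, 1.9 → best response W.
Player 2 against B: payoffs 0, 4.7, 4, 3 → best response X.
Player 2 against C: payoffs 3.2, 5.4, 4.9, 5 → best response X.
Mutual best responses: (B, X).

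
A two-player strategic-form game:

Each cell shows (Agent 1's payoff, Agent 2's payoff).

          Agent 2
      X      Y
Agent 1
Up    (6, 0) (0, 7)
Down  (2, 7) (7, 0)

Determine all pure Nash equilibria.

For each strategy profile, look for a profitable unilateral deviation.
(Up, X): Agent 2 can switch to Y (0 → 7). Not NE.
(Up, Y): Agent 1 can switch to Down (0 → 7). Not NE.
(Down, X): Agent 1 can switch to Up (2 → 6). Not NE.
(Down, Y): Agent 2 can switch to X (0 → 7). Not NE.

No pure-strategy Nash equilibrium.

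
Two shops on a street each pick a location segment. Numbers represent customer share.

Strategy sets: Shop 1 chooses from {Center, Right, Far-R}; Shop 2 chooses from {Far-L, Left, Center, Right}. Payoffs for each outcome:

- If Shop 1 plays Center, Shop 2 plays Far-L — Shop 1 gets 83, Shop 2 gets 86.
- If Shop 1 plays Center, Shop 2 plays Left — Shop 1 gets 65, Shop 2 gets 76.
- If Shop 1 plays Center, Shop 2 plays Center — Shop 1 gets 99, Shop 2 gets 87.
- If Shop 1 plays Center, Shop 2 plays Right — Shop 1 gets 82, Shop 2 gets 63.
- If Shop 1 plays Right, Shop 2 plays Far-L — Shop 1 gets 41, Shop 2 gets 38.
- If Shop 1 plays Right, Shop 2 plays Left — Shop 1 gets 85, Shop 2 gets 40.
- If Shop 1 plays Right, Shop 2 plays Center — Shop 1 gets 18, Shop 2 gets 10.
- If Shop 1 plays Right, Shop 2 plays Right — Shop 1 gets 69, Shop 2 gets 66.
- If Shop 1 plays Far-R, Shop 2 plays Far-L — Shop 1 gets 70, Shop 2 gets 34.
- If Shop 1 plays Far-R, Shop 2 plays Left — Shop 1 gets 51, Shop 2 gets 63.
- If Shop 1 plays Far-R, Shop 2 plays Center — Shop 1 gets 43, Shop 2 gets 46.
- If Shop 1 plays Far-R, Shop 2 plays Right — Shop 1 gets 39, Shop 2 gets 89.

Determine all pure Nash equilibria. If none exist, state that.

For each strategy profile, look for a profitable unilateral deviation.
(Center, Far-L): Shop 2 can switch to Center (86 → 87). Not NE.
(Center, Left): Shop 1 can switch to Right (65 → 85). Not NE.
(Center, Center): Shop 1 gets 99, best alternative 43; Shop 2 gets 87, best alternative 86. No profitable deviation — NE.
(Center, Right): Shop 2 can switch to Far-L (63 → 86). Not NE.
(Right, Far-L): Shop 1 can switch to Center (41 → 83). Not NE.
(Right, Left): Shop 2 can switch to Right (40 → 66). Not NE.
(Right, Center): Shop 1 can switch to Center (18 → 99). Not NE.
(The remaining 5 profiles each have a profitable deviation by the same check.)

The unique pure-strategy Nash equilibrium is (Center, Center).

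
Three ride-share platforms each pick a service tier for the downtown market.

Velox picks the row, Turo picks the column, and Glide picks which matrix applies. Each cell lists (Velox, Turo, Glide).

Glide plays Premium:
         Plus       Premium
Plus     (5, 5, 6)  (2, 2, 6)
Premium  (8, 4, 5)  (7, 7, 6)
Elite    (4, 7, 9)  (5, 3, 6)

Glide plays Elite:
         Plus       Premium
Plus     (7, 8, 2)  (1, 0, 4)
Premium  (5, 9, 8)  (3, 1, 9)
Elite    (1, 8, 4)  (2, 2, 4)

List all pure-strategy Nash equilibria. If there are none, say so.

Velox against (Plus, Premium): payoffs 5, 8, 4 → best response Premium.
Velox against (Plus, Elite): payoffs 7, 5, 1 → best response Plus.
Velox against (Premium, Premium): payoffs 2, 7, 5 → best response Premium.
Velox against (Premium, Elite): payoffs 1, 3, 2 → best response Premium.
Turo against (Plus, Premium): payoffs 5, 2 → best response Plus.
Turo against (Plus, Elite): payoffs 8, 0 → best response Plus.
Turo against (Premium, Premium): payoffs 4, 7 → best response Premium.
Turo against (Premium, Elite): payoffs 9, 1 → best response Plus.
Turo against (Elite, Premium): payoffs 7, 3 → best response Plus.
Turo against (Elite, Elite): payoffs 8, 2 → best response Plus.
Glide against (Plus, Plus): payoffs 6, 2 → best response Premium.
Glide against (Plus, Premium): payoffs 6, 4 → best response Premium.
Glide against (Premium, Plus): payoffs 5, 8 → best response Elite.
Glide against (Premium, Premium): payoffs 6, 9 → best response Elite.
Glide against (Elite, Plus): payoffs 9, 4 → best response Premium.
Glide against (Elite, Premium): payoffs 6, 4 → best response Premium.
No profile is a mutual best response for all players.

This game has no pure Nash equilibrium.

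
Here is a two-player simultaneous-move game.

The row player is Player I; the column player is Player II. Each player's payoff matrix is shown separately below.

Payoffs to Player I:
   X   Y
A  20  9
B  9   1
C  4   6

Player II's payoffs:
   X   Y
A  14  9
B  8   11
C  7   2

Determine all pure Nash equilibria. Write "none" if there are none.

Pure NE: (A, X)

Player I against X: payoffs 20, 9, 4 → best response A.
Player I against Y: payoffs 9, 1, 6 → best response A.
Player II against A: payoffs 14, 9 → best response X.
Player II against B: payoffs 8, 11 → best response Y.
Player II against C: payoffs 7, 2 → best response X.
Mutual best responses: (A, X).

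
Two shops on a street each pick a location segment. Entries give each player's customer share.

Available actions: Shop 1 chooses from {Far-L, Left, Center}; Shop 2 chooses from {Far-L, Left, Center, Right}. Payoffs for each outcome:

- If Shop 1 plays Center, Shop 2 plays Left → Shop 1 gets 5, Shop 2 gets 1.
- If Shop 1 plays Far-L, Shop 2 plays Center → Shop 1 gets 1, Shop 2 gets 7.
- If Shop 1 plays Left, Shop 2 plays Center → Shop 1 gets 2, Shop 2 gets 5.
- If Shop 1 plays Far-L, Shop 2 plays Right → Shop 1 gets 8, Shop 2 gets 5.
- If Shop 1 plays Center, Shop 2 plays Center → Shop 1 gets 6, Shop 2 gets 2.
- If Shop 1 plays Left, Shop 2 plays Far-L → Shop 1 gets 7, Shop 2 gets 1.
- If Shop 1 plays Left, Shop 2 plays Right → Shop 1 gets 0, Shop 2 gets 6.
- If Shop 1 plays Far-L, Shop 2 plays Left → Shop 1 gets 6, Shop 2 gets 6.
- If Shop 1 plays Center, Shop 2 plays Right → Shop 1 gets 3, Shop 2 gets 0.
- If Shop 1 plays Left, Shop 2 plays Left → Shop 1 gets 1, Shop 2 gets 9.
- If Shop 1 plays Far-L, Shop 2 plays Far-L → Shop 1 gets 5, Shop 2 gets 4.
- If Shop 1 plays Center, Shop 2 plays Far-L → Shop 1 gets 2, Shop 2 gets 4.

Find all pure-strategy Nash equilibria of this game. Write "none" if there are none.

(Far-L, Far-L): Shop 1 can switch to Left (5 → 7). Not NE.
(Far-L, Left): Shop 2 can switch to Center (6 → 7). Not NE.
(Far-L, Center): Shop 1 can switch to Left (1 → 2). Not NE.
(Far-L, Right): Shop 2 can switch to Left (5 → 6). Not NE.
(Left, Far-L): Shop 2 can switch to Left (1 → 9). Not NE.
(Left, Left): Shop 1 can switch to Far-L (1 → 6). Not NE.
(The remaining 6 profiles each have a profitable deviation by the same check.)

No pure-strategy Nash equilibrium.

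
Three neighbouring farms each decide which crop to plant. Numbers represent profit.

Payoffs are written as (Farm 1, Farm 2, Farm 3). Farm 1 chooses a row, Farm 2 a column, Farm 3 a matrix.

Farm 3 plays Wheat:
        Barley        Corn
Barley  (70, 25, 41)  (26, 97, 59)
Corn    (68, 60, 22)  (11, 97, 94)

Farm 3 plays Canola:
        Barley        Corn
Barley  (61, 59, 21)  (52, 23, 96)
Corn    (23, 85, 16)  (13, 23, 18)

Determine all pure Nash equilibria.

No pure-strategy Nash equilibrium.

For each player, find the best response to each opponent profile; mutual best responses are the pure NE.
Farm 1 against (Barley, Wheat): payoffs 70, 68 → best response Barley.
Farm 1 against (Barley, Canola): payoffs 61, 23 → best response Barley.
Farm 1 against (Corn, Wheat): payoffs 26, 11 → best response Barley.
Farm 1 against (Corn, Canola): payoffs 52, 13 → best response Barley.
Farm 2 against (Barley, Wheat): payoffs 25, 97 → best response Corn.
Farm 2 against (Barley, Canola): payoffs 59, 23 → best response Barley.
Farm 2 against (Corn, Wheat): payoffs 60, 97 → best response Corn.
Farm 2 against (Corn, Canola): payoffs 85, 23 → best response Barley.
Farm 3 against (Barley, Barley): payoffs 41, 21 → best response Wheat.
Farm 3 against (Barley, Corn): payoffs 59, 96 → best response Canola.
Farm 3 against (Corn, Barley): payoffs 22, 16 → best response Wheat.
Farm 3 against (Corn, Corn): payoffs 94, 18 → best response Wheat.
No profile is a mutual best response for all players.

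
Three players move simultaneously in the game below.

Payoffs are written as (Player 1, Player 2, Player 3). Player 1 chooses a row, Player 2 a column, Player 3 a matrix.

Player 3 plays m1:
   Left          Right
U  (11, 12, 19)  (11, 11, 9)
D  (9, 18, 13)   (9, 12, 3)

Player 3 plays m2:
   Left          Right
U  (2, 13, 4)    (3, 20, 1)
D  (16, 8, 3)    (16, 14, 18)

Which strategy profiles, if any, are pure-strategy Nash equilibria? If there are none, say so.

(U, Left, m1): Player 1 gets 11, best alternative 9; Player 2 gets 12, best alternative 11; Player 3 gets 19, best alternative 4. No profitable deviation — NE.
(U, Left, m2): Player 1 can switch to D (2 → 16). Not NE.
(U, Right, m1): Player 2 can switch to Left (11 → 12). Not NE.
(U, Right, m2): Player 1 can switch to D (3 → 16). Not NE.
(D, Left, m1): Player 1 can switch to U (9 → 11). Not NE.
(D, Left, m2): Player 2 can switch to Right (8 → 14). Not NE.
(D, Right, m1): Player 1 can switch to U (9 → 11). Not NE.
(D, Right, m2): Player 1 gets 16, best alternative 3; Player 2 gets 14, best alternative 8; Player 3 gets 18, best alternative 3. No profitable deviation — NE.

Pure-strategy Nash equilibria: (U, Left, m1), (D, Right, m2)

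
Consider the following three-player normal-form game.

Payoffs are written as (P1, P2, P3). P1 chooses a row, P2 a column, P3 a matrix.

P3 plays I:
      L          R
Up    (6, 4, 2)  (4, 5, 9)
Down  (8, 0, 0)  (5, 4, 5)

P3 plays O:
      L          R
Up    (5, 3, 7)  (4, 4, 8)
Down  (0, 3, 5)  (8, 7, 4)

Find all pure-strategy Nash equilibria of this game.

For each player, find the best response to each opponent profile; mutual best responses are the pure NE.
P1 against (L, I): payoffs 6, 8 → best response Down.
P1 against (L, O): payoffs 5, 0 → best response Up.
P1 against (R, I): payoffs 4, 5 → best response Down.
P1 against (R, O): payoffs 4, 8 → best response Down.
P2 against (Up, I): payoffs 4, 5 → best response R.
P2 against (Up, O): payoffs 3, 4 → best response R.
P2 against (Down, I): payoffs 0, 4 → best response R.
P2 against (Down, O): payoffs 3, 7 → best response R.
P3 against (Up, L): payoffs 2, 7 → best response O.
P3 against (Up, R): payoffs 9, 8 → best response I.
P3 against (Down, L): payoffs 0, 5 → best response O.
P3 against (Down, R): payoffs 5, 4 → best response I.
Mutual best responses: (Down, R, I).

The unique pure-strategy Nash equilibrium is (Down, R, I).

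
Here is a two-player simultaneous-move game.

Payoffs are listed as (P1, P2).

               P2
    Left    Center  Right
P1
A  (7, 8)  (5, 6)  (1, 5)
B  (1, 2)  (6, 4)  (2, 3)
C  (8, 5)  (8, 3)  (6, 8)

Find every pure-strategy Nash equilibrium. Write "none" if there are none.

Mark each player's best response to every combination of opponents' strategies; a profile where every player is best-responding is a pure Nash equilibrium.
P1 against Left: payoffs 7, 1, 8 → best response C.
P1 against Center: payoffs 5, 6, 8 → best response C.
P1 against Right: payoffs 1, 2, 6 → best response C.
P2 against A: payoffs 8, 6, 5 → best response Left.
P2 against B: payoffs 2, 4, 3 → best response Center.
P2 against C: payoffs 5, 3, 8 → best response Right.
Mutual best responses: (C, Right).

Pure NE: (C, Right)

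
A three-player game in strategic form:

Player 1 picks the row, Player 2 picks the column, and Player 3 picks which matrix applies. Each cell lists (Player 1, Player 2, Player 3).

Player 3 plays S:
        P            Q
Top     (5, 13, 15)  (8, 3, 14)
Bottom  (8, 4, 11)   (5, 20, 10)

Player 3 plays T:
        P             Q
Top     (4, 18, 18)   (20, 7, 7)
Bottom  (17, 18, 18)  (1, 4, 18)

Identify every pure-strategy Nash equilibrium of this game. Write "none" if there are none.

Player 1 against (P, S): payoffs 5, 8 → best response Bottom.
Player 1 against (P, T): payoffs 4, 17 → best response Bottom.
Player 1 against (Q, S): payoffs 8, 5 → best response Top.
Player 1 against (Q, T): payoffs 20, 1 → best response Top.
Player 2 against (Top, S): payoffs 13, 3 → best response P.
Player 2 against (Top, T): payoffs 18, 7 → best response P.
Player 2 against (Bottom, S): payoffs 4, 20 → best response Q.
Player 2 against (Bottom, T): payoffs 18, 4 → best response P.
Player 3 against (Top, P): payoffs 15, 18 → best response T.
Player 3 against (Top, Q): payoffs 14, 7 → best response S.
Player 3 against (Bottom, P): payoffs 11, 18 → best response T.
Player 3 against (Bottom, Q): payoffs 10, 18 → best response T.
Mutual best responses: (Bottom, P, T).

The unique pure-strategy Nash equilibrium is (Bottom, P, T).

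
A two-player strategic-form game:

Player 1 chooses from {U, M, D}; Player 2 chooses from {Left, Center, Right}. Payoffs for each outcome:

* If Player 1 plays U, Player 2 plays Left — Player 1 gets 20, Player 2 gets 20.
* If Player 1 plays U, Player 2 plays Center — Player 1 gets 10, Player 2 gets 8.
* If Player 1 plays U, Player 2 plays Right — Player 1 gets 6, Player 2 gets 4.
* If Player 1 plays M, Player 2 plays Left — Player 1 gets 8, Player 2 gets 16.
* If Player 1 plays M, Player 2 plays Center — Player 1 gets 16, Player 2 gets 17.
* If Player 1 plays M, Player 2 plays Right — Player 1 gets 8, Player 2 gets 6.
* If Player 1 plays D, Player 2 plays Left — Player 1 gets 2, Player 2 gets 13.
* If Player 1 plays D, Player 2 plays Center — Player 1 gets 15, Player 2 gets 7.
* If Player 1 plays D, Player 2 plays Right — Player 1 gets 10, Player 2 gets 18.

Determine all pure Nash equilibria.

(U, Left): Player 1 gets 20, best alternative 8; Player 2 gets 20, best alternative 8. No profitable deviation — NE.
(U, Center): Player 1 can switch to M (10 → 16). Not NE.
(U, Right): Player 1 can switch to M (6 → 8). Not NE.
(M, Left): Player 1 can switch to U (8 → 20). Not NE.
(M, Center): Player 1 gets 16, best alternative 15; Player 2 gets 17, best alternative 16. No profitable deviation — NE.
(M, Right): Player 1 can switch to D (8 → 10). Not NE.
(D, Left): Player 1 can switch to U (2 → 20). Not NE.
(D, Center): Player 1 can switch to M (15 → 16). Not NE.
(D, Right): Player 1 gets 10, best alternative 8; Player 2 gets 18, best alternative 13. No profitable deviation — NE.

(U, Left), (M, Center), (D, Right)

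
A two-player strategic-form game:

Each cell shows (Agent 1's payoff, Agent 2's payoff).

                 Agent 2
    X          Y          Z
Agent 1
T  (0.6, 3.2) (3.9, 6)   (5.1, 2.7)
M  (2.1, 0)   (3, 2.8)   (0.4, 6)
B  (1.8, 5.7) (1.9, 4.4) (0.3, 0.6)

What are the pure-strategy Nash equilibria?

(T, X): Agent 1 can switch to M (0.6 → 2.1). Not NE.
(T, Y): Agent 1 gets 3.9, best alternative 3; Agent 2 gets 6, best alternative 3.2. No profitable deviation — NE.
(T, Z): Agent 2 can switch to X (2.7 → 3.2). Not NE.
(M, X): Agent 2 can switch to Y (0 → 2.8). Not NE.
(M, Y): Agent 1 can switch to T (3 → 3.9). Not NE.
(M, Z): Agent 1 can switch to T (0.4 → 5.1). Not NE.
(B, X): Agent 1 can switch to M (1.8 → 2.1). Not NE.
(The remaining 2 profiles each have a profitable deviation by the same check.)

The unique pure-strategy Nash equilibrium is (T, Y).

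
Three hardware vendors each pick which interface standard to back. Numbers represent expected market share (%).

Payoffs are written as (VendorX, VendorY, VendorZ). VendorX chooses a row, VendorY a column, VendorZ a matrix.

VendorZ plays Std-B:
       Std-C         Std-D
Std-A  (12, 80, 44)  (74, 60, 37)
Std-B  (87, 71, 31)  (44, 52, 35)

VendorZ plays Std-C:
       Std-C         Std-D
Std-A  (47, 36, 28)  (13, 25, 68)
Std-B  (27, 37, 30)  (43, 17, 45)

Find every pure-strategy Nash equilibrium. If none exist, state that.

(Std-B, Std-C, Std-B)

Mark each player's best response to every combination of opponents' strategies; a profile where every player is best-responding is a pure Nash equilibrium.
VendorX against (Std-C, Std-B): payoffs 12, 87 → best response Std-B.
VendorX against (Std-C, Std-C): payoffs 47, 27 → best response Std-A.
VendorX against (Std-D, Std-B): payoffs 74, 44 → best response Std-A.
VendorX against (Std-D, Std-C): payoffs 13, 43 → best response Std-B.
VendorY against (Std-A, Std-B): payoffs 80, 60 → best response Std-C.
VendorY against (Std-A, Std-C): payoffs 36, 25 → best response Std-C.
VendorY against (Std-B, Std-B): payoffs 71, 52 → best response Std-C.
VendorY against (Std-B, Std-C): payoffs 37, 17 → best response Std-C.
VendorZ against (Std-A, Std-C): payoffs 44, 28 → best response Std-B.
VendorZ against (Std-A, Std-D): payoffs 37, 68 → best response Std-C.
VendorZ against (Std-B, Std-C): payoffs 31, 30 → best response Std-B.
VendorZ against (Std-B, Std-D): payoffs 35, 45 → best response Std-C.
Mutual best responses: (Std-B, Std-C, Std-B).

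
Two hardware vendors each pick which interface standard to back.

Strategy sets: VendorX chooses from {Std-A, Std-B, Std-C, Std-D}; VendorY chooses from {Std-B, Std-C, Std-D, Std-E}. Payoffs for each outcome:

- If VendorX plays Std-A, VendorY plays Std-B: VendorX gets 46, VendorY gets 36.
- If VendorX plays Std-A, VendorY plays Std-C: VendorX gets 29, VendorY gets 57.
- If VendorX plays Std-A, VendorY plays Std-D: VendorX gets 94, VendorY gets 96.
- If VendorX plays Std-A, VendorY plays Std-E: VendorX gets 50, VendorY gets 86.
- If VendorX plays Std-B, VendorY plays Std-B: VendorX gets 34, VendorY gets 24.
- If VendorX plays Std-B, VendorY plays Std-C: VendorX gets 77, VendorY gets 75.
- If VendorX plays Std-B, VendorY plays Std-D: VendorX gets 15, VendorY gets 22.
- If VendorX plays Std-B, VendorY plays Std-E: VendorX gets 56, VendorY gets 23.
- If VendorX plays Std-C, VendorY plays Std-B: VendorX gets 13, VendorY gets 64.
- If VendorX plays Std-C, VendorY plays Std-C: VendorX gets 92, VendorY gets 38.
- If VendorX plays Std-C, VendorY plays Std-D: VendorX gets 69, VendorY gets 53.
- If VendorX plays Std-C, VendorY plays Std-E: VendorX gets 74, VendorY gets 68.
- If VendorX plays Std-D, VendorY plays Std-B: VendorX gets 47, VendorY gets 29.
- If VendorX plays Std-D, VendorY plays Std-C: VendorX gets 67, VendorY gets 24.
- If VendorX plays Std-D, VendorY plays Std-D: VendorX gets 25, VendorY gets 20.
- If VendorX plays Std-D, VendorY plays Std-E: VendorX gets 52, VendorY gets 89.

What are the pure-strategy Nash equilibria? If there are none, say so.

The pure Nash equilibria are (Std-A, Std-D); (Std-C, Std-E).

(Std-A, Std-B): VendorX can switch to Std-D (46 → 47). Not NE.
(Std-A, Std-C): VendorX can switch to Std-B (29 → 77). Not NE.
(Std-A, Std-D): VendorX gets 94, best alternative 69; VendorY gets 96, best alternative 86. No profitable deviation — NE.
(Std-A, Std-E): VendorX can switch to Std-B (50 → 56). Not NE.
(Std-B, Std-B): VendorX can switch to Std-A (34 → 46). Not NE.
(Std-B, Std-C): VendorX can switch to Std-C (77 → 92). Not NE.
(Std-B, Std-D): VendorX can switch to Std-A (15 → 94). Not NE.
(Std-C, Std-E): VendorX gets 74, best alternative 56; VendorY gets 68, best alternative 64. No profitable deviation — NE.
(The remaining 8 profiles each have a profitable deviation by the same check.)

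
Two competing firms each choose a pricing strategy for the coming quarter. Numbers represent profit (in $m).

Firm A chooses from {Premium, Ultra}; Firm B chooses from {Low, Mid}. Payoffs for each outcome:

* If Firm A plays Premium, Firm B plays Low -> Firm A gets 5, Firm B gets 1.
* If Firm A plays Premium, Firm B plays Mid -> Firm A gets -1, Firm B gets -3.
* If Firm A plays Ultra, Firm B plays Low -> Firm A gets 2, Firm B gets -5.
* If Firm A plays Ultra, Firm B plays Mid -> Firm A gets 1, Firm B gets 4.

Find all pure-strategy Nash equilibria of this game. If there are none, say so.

(Premium, Low): Firm A gets 5, best alternative 2; Firm B gets 1, best alternative -3. No profitable deviation — NE.
(Premium, Mid): Firm A can switch to Ultra (-1 → 1). Not NE.
(Ultra, Low): Firm A can switch to Premium (2 → 5). Not NE.
(Ultra, Mid): Firm A gets 1, best alternative -1; Firm B gets 4, best alternative -5. No profitable deviation — NE.

The pure Nash equilibria are (Premium, Low); (Ultra, Mid).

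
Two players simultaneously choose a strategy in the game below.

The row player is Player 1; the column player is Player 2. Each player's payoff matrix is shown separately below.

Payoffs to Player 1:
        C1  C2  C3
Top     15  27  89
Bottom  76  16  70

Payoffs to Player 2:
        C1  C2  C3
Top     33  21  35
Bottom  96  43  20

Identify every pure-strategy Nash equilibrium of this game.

Pure-strategy Nash equilibria: (Top, C3); (Bottom, C1)

For each player, find the best response to each opponent profile; mutual best responses are the pure NE.
Player 1 against C1: payoffs 15, 76 → best response Bottom.
Player 1 against C2: payoffs 27, 16 → best response Top.
Player 1 against C3: payoffs 89, 70 → best response Top.
Player 2 against Top: payoffs 33, 21, 35 → best response C3.
Player 2 against Bottom: payoffs 96, 43, 20 → best response C1.
Mutual best responses: (Top, C3); (Bottom, C1).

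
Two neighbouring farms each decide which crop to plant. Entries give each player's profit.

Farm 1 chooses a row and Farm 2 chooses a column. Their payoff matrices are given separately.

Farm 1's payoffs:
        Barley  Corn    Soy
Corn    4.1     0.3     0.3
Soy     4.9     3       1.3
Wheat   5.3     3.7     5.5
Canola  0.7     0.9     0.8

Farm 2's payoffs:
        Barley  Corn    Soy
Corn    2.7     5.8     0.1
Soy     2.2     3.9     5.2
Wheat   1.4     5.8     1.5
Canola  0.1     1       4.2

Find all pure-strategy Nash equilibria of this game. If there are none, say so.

Farm 1 against Barley: payoffs 4.1, 4.9, 5.3, 0.7 → best response Wheat.
Farm 1 against Corn: payoffs 0.3, 3, 3.7, 0.9 → best response Wheat.
Farm 1 against Soy: payoffs 0.3, 1.3, 5.5, 0.8 → best response Wheat.
Farm 2 against Corn: payoffs 2.7, 5.8, 0.1 → best response Corn.
Farm 2 against Soy: payoffs 2.2, 3.9, 5.2 → best response Soy.
Farm 2 against Wheat: payoffs 1.4, 5.8, 1.5 → best response Corn.
Farm 2 against Canola: payoffs 0.1, 1, 4.2 → best response Soy.
Mutual best responses: (Wheat, Corn).

Pure NE: (Wheat, Corn)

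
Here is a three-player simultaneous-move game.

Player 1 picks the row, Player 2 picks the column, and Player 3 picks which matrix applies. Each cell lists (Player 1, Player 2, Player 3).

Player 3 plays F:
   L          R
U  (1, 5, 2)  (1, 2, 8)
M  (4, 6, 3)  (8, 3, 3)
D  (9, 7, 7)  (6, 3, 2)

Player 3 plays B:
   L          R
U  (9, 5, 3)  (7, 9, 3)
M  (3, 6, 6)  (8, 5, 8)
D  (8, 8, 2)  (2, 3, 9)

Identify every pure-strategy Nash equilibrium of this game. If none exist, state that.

(D, L, F)

(U, L, F): Player 1 can switch to M (1 → 4). Not NE.
(U, L, B): Player 2 can switch to R (5 → 9). Not NE.
(U, R, F): Player 1 can switch to M (1 → 8). Not NE.
(U, R, B): Player 1 can switch to M (7 → 8). Not NE.
(M, L, F): Player 1 can switch to D (4 → 9). Not NE.
(M, L, B): Player 1 can switch to U (3 → 9). Not NE.
(D, L, F): Player 1 gets 9, best alternative 4; Player 2 gets 7, best alternative 3; Player 3 gets 7, best alternative 2. No profitable deviation — NE.
(The remaining 5 profiles each have a profitable deviation by the same check.)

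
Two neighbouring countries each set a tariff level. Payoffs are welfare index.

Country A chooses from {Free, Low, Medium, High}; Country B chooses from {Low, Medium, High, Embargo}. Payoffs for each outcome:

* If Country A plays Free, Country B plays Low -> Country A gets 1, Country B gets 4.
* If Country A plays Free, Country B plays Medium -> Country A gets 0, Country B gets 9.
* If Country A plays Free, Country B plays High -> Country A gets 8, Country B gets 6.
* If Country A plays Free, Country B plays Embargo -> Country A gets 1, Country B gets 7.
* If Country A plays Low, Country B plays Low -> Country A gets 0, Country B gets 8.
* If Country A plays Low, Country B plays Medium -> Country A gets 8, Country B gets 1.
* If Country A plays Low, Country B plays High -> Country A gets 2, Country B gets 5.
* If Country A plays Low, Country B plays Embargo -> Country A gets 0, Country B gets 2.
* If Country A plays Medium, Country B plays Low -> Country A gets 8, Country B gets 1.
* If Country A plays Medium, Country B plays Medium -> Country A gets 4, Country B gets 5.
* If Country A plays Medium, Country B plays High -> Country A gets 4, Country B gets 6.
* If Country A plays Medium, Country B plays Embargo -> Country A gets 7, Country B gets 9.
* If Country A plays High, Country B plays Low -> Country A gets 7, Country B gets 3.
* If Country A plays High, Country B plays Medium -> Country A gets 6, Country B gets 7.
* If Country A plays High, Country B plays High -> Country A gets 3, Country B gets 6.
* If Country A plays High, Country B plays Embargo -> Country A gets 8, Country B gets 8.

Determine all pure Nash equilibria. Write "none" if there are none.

(Free, Low): Country A can switch to Medium (1 → 8). Not NE.
(Free, Medium): Country A can switch to Low (0 → 8). Not NE.
(Free, High): Country B can switch to Medium (6 → 9). Not NE.
(Free, Embargo): Country A can switch to Medium (1 → 7). Not NE.
(Low, Low): Country A can switch to Free (0 → 1). Not NE.
(Low, Medium): Country B can switch to Low (1 → 8). Not NE.
(Low, High): Country A can switch to Free (2 → 8). Not NE.
(Low, Embargo): Country A can switch to Free (0 → 1). Not NE.
(Medium, Low): Country B can switch to Medium (1 → 5). Not NE.
(Medium, Medium): Country A can switch to Low (4 → 8). Not NE.
(Medium, High): Country A can switch to Free (4 → 8). Not NE.
(Medium, Embargo): Country A can switch to High (7 → 8). Not NE.
(High, Embargo): Country A gets 8, best alternative 7; Country B gets 8, best alternative 7. No profitable deviation — NE.
(The remaining 3 profiles each have a profitable deviation by the same check.)

The unique pure-strategy Nash equilibrium is (High, Embargo).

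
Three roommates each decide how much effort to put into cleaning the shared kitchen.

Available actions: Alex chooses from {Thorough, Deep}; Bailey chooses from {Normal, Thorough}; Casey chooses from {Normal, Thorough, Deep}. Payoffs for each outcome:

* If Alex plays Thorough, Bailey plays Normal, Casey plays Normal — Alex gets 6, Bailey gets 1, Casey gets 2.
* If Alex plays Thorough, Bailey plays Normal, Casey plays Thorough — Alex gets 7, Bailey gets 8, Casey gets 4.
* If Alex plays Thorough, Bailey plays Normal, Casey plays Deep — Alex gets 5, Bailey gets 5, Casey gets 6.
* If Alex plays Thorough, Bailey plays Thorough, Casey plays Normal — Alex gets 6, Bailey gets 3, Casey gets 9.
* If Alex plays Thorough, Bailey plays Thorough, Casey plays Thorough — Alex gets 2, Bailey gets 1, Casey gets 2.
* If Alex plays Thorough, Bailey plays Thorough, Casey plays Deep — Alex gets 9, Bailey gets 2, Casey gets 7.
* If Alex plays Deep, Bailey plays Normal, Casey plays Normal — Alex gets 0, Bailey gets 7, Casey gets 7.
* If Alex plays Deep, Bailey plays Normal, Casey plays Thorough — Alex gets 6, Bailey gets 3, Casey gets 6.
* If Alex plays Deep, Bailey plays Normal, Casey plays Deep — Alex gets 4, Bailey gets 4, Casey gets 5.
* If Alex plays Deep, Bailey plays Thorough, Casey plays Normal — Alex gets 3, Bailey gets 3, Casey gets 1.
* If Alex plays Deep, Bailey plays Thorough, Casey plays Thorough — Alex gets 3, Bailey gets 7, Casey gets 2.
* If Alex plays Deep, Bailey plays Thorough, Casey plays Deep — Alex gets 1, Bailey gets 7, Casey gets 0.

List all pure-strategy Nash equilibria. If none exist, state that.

(Thorough, Normal, Deep), (Thorough, Thorough, Normal), (Deep, Thorough, Thorough)

Alex against (Normal, Normal): payoffs 6, 0 → best response Thorough.
Alex against (Normal, Thorough): payoffs 7, 6 → best response Thorough.
Alex against (Normal, Deep): payoffs 5, 4 → best response Thorough.
Alex against (Thorough, Normal): payoffs 6, 3 → best response Thorough.
Alex against (Thorough, Thorough): payoffs 2, 3 → best response Deep.
Alex against (Thorough, Deep): payoffs 9, 1 → best response Thorough.
Bailey against (Thorough, Normal): payoffs 1, 3 → best response Thorough.
Bailey against (Thorough, Thorough): payoffs 8, 1 → best response Normal.
Bailey against (Thorough, Deep): payoffs 5, 2 → best response Normal.
Bailey against (Deep, Normal): payoffs 7, 3 → best response Normal.
Bailey against (Deep, Thorough): payoffs 3, 7 → best response Thorough.
Bailey against (Deep, Deep): payoffs 4, 7 → best response Thorough.
Casey against (Thorough, Normal): payoffs 2, 4, 6 → best response Deep.
Casey against (Thorough, Thorough): payoffs 9, 2, 7 → best response Normal.
Casey against (Deep, Normal): payoffs 7, 6, 5 → best response Normal.
Casey against (Deep, Thorough): payoffs 1, 2, 0 → best response Thorough.
Mutual best responses: (Thorough, Normal, Deep); (Thorough, Thorough, Normal); (Deep, Thorough, Thorough).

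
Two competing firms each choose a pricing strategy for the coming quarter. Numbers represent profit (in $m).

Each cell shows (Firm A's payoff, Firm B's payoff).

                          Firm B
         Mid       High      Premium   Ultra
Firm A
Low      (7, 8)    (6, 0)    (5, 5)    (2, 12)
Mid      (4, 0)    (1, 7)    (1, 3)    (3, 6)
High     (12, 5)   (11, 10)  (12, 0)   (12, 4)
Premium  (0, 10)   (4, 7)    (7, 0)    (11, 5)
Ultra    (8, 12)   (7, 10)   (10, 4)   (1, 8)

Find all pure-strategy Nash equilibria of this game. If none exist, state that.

(Low, Mid): Firm A can switch to High (7 → 12). Not NE.
(Low, High): Firm A can switch to High (6 → 11). Not NE.
(Low, Premium): Firm A can switch to High (5 → 12). Not NE.
(Low, Ultra): Firm A can switch to Mid (2 → 3). Not NE.
(Mid, Mid): Firm A can switch to Low (4 → 7). Not NE.
(Mid, High): Firm A can switch to Low (1 → 6). Not NE.
(High, High): Firm A gets 11, best alternative 7; Firm B gets 10, best alternative 5. No profitable deviation — NE.
(The remaining 13 profiles each have a profitable deviation by the same check.)

(High, High)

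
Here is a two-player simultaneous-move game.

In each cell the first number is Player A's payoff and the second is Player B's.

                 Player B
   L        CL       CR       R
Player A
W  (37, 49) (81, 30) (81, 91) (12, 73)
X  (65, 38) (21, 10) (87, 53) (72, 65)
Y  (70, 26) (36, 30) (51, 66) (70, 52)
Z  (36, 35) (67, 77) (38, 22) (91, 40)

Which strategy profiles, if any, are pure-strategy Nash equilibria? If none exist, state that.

Check each profile: it is a Nash equilibrium iff no player can strictly gain by switching unilaterally.
(W, L): Player A can switch to X (37 → 65). Not NE.
(W, CL): Player B can switch to L (30 → 49). Not NE.
(W, CR): Player A can switch to X (81 → 87). Not NE.
(W, R): Player A can switch to X (12 → 72). Not NE.
(X, L): Player A can switch to Y (65 → 70). Not NE.
(X, CL): Player A can switch to W (21 → 81). Not NE.
(X, CR): Player B can switch to R (53 → 65). Not NE.
(X, R): Player A can switch to Z (72 → 91). Not NE.
(Y, L): Player B can switch to CL (26 → 30). Not NE.
(Y, CL): Player A can switch to W (36 → 81). Not NE.
(Y, CR): Player A can switch to W (51 → 81). Not NE.
(Y, R): Player A can switch to X (70 → 72). Not NE.
(The remaining 4 profiles each have a profitable deviation by the same check.)

This game has no pure Nash equilibrium.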